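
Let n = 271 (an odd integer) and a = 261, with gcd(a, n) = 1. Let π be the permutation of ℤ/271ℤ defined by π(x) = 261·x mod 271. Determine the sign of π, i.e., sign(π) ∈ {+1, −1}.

Orbit of 171 under x↦261x: [171, 187, 27, 1, 261, 100, 84]… (length divides ord_271(261)).
28 cycles of lengths [10, 10, 10, 10, 10, 10, 10, 10, 10, 10, 10, 10, 10, 10, 10, 10, 10, 10, 10, 10, 10, 10, 10, 10, 10, 10, 10, 1].
271 − 28 = 243 transpositions; sign(π) = (−1)^243 = -1.

-1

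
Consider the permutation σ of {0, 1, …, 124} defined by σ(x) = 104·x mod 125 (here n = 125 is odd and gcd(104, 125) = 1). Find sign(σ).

+1

Trace 86: π^k(86) = [86, 69, 51, 54, 116, 64, 31] for k=0..6.
The orbit structure of x ↦ 104x mod 125: 7 orbits of sizes [50, 50, 10, 10, 2, 2, 1].
7 cycles on 125: each ℓ→(−1)^(ℓ−1), product (−1)^118 = +1.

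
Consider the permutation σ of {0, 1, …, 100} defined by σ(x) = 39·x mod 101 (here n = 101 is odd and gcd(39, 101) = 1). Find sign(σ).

-1

Orbit of 36 under x↦39x: [36, 91, 14, 41, 84, 44, 100]… (length divides ord_101(39)).
The orbit structure of x ↦ 39x mod 101: 6 orbits of sizes [20, 20, 20, 20, 20, 1].
101 − 6 = 95 transpositions; sign(π) = (−1)^95 = -1.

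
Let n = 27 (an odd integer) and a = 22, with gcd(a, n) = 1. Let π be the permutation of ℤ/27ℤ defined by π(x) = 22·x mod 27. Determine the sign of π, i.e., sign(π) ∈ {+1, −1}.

+1

Trace 4: π^k(4) = [4, 7, 19, 13, 16, 1, 22] for k=0..6.
The orbit structure of x ↦ 22x mod 27: 7 orbits of sizes [9, 9, 3, 3, 1, 1, 1].
27 − 7 = 20 transpositions; sign(π) = (−1)^20 = +1.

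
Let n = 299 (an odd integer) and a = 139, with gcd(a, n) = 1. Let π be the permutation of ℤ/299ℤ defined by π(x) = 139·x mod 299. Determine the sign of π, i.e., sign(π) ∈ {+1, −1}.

Start at x=139: 139 → 185 → 1 → 139 (one orbit).
Decompose π into cycles: lengths [3, 3, 3, 3, 3, 3, 3, 3, 3, 3, 3, 3, 3, 3, 3, 3, 3, 3, 3, 3, 3, 3, 3, 3, 3, 3, 3, 3, 3, 3, 3, 3, 3, 3, 3, 3, 3, 3, 3, 3, 3, 3, 3, 3, 3, 3, 3, 3, 3, 3, 3, 3, 3, 3, 3, 3, 3, 3, 3, 3, 3, 3, 3, 3, 3, 3, 3, 3, 3, 3, 3, 3, 3, 3, 3, 3, 3, 3, 3, 3, 3, 3, 3, 3, 3, 3, 3, 3, 3, 3, 3, 3, 1, 1, 1, 1, 1, 1, 1, 1, 1, 1, 1, 1, 1, 1, 1, 1, 1, 1, 1, 1, 1, 1, 1] (115 cycles, including the fixed point 0).
With 115 cycles on 299 points, sign = (−1)^{299−115} = +1.
The Jacobi symbol (139|299) = +1 (Zolotarev) agrees.

+1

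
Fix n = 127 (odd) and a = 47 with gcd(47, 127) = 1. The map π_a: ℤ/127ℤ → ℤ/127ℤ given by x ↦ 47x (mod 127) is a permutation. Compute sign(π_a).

Orbit of 38 under x↦47x: [38, 8, 122, 19, 4, 61, 73]… (length divides ord_127(47)).
π_47 has 7 disjoint cycles with lengths [21, 21, 21, 21, 21, 21, 1] on {0,…,126}.
127 − 7 = 120 transpositions; sign(π) = (−1)^120 = +1.

+1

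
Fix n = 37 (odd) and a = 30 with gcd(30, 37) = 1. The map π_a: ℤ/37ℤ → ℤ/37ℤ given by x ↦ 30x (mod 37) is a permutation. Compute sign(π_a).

Start at x=10: 10 → 4 → 9 → 11 → 34 → 21 → 1 → … (one orbit).
3 cycles of lengths [18, 18, 1].
sign(π) = (−1)^{n − #cycles} = (−1)^{37−3} = (−1)^34 = +1.
(30|37)_J = +1 (Zolotarev's lemma cross-check).

+1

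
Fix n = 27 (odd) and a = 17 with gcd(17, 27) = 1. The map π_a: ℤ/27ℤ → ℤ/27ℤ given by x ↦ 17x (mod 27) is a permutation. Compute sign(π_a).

-1

Orbit of 10 under x↦17x: [10, 8, 1, 17, 19, 26]… (length divides ord_27(17)).
π_17 has 8 disjoint cycles with lengths [6, 6, 6, 2, 2, 2, 2, 1] on {0,…,26}.
With 8 cycles on 27 points, sign = (−1)^{27−8} = -1.
Check: (17/27) = -1 by Zolotarev.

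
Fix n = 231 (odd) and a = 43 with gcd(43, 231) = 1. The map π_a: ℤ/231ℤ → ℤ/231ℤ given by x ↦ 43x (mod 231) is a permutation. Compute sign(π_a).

-1

Orbit of 43 under x↦43x: [43, 1]… (length divides ord_231(43)).
Cycle lengths of π_43 on ℤ/231ℤ: [2, 2, 2, 2, 2, 2, 2, 2, 2, 2, 2, 2, 2, 2, 2, 2, 2, 2, 2, 2, 2, 2, 2, 2, 2, 2, 2, 2, 2, 2, 2, 2, 2, 2, 2, 2, 2, 2, 2, 2, 2, 2, 2, 2, 2, 2, 2, 2, 2, 2, 2, 2, 2, 2, 2, 2, 2, 2, 2, 2, 2, 2, 2, 2, 2, 2, 2, 2, 2, 2, 2, 2, 2, 2, 2, 2, 2, 2, 2, 2, 2, 2, 2, 2, 2, 2, 2, 2, 2, 2, 2, 2, 2, 2, 2, 2, 2, 2, 2, 2, 2, 2, 2, 2, 2, 1, 1, 1, 1, 1, 1, 1, 1, 1, 1, 1, 1, 1, 1, 1, 1, 1, 1, 1, 1, 1]; 126 cycles in total.
231 − 126 = 105 transpositions; sign(π) = (−1)^105 = -1.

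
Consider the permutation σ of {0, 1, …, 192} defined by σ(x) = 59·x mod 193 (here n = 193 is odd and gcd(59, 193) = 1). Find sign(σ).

+1

Orbit of 59 under x↦59x: [59, 7, 27, 49, 189, 150, 165]… (length divides ord_193(59)).
π_59 has 5 disjoint cycles with lengths [48, 48, 48, 48, 1] on {0,…,192}.
5 cycles on 193: each ℓ→(−1)^(ℓ−1), product (−1)^188 = +1.
Zolotarev: (59|193) = +1, matching the cycle-count sign.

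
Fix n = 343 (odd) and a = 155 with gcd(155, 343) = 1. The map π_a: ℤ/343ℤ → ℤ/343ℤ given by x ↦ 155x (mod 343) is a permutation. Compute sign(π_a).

Trace 330: π^k(330) = [330, 43, 148, 302, 162, 71, 29] for k=0..6.
Cycle type of π: 49×6 + 7×6 + 1×7; total 19 cycles.
n − c = 343 − 19 = 324; sign = (−1)^324 = +1.

+1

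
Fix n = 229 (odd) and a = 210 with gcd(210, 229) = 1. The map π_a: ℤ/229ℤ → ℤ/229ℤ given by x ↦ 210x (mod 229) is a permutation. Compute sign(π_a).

+1

Trace 196: π^k(196) = [196, 169, 224, 95, 27, 174, 129] for k=0..6.
π_210 has 3 disjoint cycles with lengths [114, 114, 1] on {0,…,228}.
Σ(ℓ_i−1) = 229−3 = 226; sign = (−1)^226 = +1.
The Jacobi symbol (210|229) = +1 (Zolotarev) agrees.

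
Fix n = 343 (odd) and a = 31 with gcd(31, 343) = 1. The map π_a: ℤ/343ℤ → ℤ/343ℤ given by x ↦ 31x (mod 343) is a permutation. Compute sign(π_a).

-1

Trace 146: π^k(146) = [146, 67, 19, 246, 80, 79, 48] for k=0..6.
Cycle type of π: 42×7 + 6×8 + 1; total 16 cycles.
16 cycles on 343: each ℓ→(−1)^(ℓ−1), product (−1)^327 = -1.
Check: (31/343) = -1 by Zolotarev.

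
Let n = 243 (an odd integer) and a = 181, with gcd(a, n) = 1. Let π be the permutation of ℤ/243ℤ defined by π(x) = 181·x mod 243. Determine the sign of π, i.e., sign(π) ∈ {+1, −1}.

Start at x=82: 82 → 19 → 37 → 136 → 73 → 91 → 190 → … (one orbit).
The orbit structure of x ↦ 181x mod 243: 27 orbits of sizes [27, 27, 27, 27, 27, 27, 9, 9, 9, 9, 9, 9, 3, 3, 3, 3, 3, 3, 1, 1, 1, 1, 1, 1, 1, 1, 1].
n − c = 243 − 27 = 216; sign = (−1)^216 = +1.
Zolotarev: (181|243) = +1, matching the cycle-count sign.

+1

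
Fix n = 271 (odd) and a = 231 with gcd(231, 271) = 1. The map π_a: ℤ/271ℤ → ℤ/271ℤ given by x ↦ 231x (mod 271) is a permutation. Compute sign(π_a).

-1

Orbit of 7 under x↦231x: [7, 262, 89, 234, 125, 149, 2]… (length divides ord_271(231)).
The orbit structure of x ↦ 231x mod 271: 2 orbits of sizes [270, 1].
Σ(ℓ_i−1) = 271−2 = 269; sign = (−1)^269 = -1.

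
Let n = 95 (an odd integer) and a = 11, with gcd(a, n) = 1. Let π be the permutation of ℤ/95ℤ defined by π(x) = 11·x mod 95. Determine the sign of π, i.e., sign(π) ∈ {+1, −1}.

Trace 1: π^k(1) = [1, 11, 26] for k=0..2.
35 cycles of lengths [3, 3, 3, 3, 3, 3, 3, 3, 3, 3, 3, 3, 3, 3, 3, 3, 3, 3, 3, 3, 3, 3, 3, 3, 3, 3, 3, 3, 3, 3, 1, 1, 1, 1, 1].
n − c = 95 − 35 = 60; sign = (−1)^60 = +1.

+1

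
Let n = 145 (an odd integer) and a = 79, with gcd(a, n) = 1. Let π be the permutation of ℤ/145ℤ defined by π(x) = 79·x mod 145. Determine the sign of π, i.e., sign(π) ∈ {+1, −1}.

Orbit of 119 under x↦79x: [119, 121, 134, 1, 79, 6, 39]… (length divides ord_145(79)).
8 cycles of lengths [28, 28, 28, 28, 28, 2, 2, 1].
n − c = 145 − 8 = 137; sign = (−1)^137 = -1.
Zolotarev: (79|145) = -1, matching the cycle-count sign.

-1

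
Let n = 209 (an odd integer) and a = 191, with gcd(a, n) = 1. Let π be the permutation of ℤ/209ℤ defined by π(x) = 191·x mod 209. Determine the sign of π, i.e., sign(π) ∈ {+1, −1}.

+1

Trace 115: π^k(115) = [115, 20, 58, 1, 191] for k=0..4.
57 cycles of lengths [5, 5, 5, 5, 5, 5, 5, 5, 5, 5, 5, 5, 5, 5, 5, 5, 5, 5, 5, 5, 5, 5, 5, 5, 5, 5, 5, 5, 5, 5, 5, 5, 5, 5, 5, 5, 5, 5, 1, 1, 1, 1, 1, 1, 1, 1, 1, 1, 1, 1, 1, 1, 1, 1, 1, 1, 1].
sign(π) = (−1)^{n − #cycles} = (−1)^{209−57} = (−1)^152 = +1.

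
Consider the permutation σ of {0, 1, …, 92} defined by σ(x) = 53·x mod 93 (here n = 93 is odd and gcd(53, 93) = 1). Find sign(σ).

Orbit of 40 under x↦53x: [40, 74, 16, 11, 25, 23, 10]… (length divides ord_93(53)).
Cycle lengths of π_53 on ℤ/93ℤ: [30, 30, 30, 2, 1]; 5 cycles in total.
5 cycles on 93: each ℓ→(−1)^(ℓ−1), product (−1)^88 = +1.

+1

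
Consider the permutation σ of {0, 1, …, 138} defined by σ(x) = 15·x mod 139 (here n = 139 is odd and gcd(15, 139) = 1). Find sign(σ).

Start at x=116: 116 → 72 → 107 → 76 → 28 → 3 → 45 → … (one orbit).
π_15 has 2 disjoint cycles with lengths [138, 1] on {0,…,138}.
Σ(ℓ_i−1) = 139−2 = 137; sign = (−1)^137 = -1.
Zolotarev: (15|139) = -1, matching the cycle-count sign.

-1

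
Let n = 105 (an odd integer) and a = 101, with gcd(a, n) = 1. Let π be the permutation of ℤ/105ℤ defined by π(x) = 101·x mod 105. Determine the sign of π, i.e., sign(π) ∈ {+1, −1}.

Orbit of 1 under x↦101x: [1, 101, 16, 41, 46, 26]… (length divides ord_105(101)).
π_101 has 25 disjoint cycles with lengths [6, 6, 6, 6, 6, 6, 6, 6, 6, 6, 6, 6, 6, 6, 6, 2, 2, 2, 2, 2, 1, 1, 1, 1, 1] on {0,…,104}.
25 cycles on 105: each ℓ→(−1)^(ℓ−1), product (−1)^80 = +1.

+1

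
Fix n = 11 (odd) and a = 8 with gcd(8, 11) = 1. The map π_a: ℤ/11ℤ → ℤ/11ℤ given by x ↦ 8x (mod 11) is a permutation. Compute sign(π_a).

Orbit of 6 under x↦8x: [6, 4, 10, 3, 2, 5, 7]… (length divides ord_11(8)).
Cycle type of π: 10 + 1; total 2 cycles.
Σ(ℓ_i−1) = 11−2 = 9; sign = (−1)^9 = -1.
Zolotarev: (8|11) = -1, matching the cycle-count sign.

-1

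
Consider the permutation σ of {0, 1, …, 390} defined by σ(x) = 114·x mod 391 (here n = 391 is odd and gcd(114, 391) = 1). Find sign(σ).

Orbit of 208 under x↦114x: [208, 252, 185, 367, 1, 114, 93]… (length divides ord_391(114)).
Cycle lengths of π_114 on ℤ/391ℤ: [16, 16, 16, 16, 16, 16, 16, 16, 16, 16, 16, 16, 16, 16, 16, 16, 16, 16, 16, 16, 16, 16, 16, 2, 2, 2, 2, 2, 2, 2, 2, 2, 2, 2, 1]; 35 cycles in total.
With 35 cycles on 391 points, sign = (−1)^{391−35} = +1.
Check: (114/391) = +1 by Zolotarev.

+1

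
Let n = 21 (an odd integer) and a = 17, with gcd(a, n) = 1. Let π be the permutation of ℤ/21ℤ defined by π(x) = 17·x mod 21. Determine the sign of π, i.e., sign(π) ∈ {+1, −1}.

+1

Trace 5: π^k(5) = [5, 1, 17, 16, 20, 4] for k=0..5.
5 cycles of lengths [6, 6, 6, 2, 1].
With 5 cycles on 21 points, sign = (−1)^{21−5} = +1.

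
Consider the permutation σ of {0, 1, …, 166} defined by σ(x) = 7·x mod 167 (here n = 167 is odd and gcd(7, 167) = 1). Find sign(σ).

Start at x=114: 114 → 130 → 75 → 24 → 1 → 7 → 49 → … (one orbit).
The orbit structure of x ↦ 7x mod 167: 3 orbits of sizes [83, 83, 1].
sign(π) = (−1)^{n − #cycles} = (−1)^{167−3} = (−1)^164 = +1.
The Jacobi symbol (7|167) = +1 (Zolotarev) agrees.

+1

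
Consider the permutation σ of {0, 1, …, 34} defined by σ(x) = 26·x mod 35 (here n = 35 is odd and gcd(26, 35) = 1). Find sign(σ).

Start at x=16: 16 → 31 → 1 → 26 → 11 → 6 → 16 (one orbit).
π_26 has 10 disjoint cycles with lengths [6, 6, 6, 6, 6, 1, 1, 1, 1, 1] on {0,…,34}.
Σ(ℓ_i−1) = 35−10 = 25; sign = (−1)^25 = -1.
Check: (26/35) = -1 by Zolotarev.

-1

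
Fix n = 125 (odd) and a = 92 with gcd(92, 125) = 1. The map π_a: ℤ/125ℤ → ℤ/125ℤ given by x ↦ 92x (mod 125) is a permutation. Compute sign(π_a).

Orbit of 36 under x↦92x: [36, 62, 79, 18, 31, 102, 9]… (length divides ord_125(92)).
Decompose π into cycles: lengths [100, 20, 4, 1] (4 cycles, including the fixed point 0).
4 cycles on 125: each ℓ→(−1)^(ℓ−1), product (−1)^121 = -1.
(92|125)_J = -1 (Zolotarev's lemma cross-check).

-1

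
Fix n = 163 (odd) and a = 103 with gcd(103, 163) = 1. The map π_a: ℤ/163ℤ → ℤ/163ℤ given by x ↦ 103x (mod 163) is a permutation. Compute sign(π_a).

Orbit of 46 under x↦103x: [46, 11, 155, 154, 51, 37, 62]… (length divides ord_163(103)).
Cycle type of π: 162 + 1; total 2 cycles.
Σ(ℓ_i−1) = 163−2 = 161; sign = (−1)^161 = -1.
Zolotarev: (103|163) = -1, matching the cycle-count sign.

-1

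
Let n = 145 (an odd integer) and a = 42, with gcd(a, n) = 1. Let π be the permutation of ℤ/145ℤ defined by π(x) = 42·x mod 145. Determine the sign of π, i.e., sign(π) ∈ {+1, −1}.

-1

Trace 63: π^k(63) = [63, 36, 62, 139, 38, 1, 42] for k=0..6.
The orbit structure of x ↦ 42x mod 145: 8 orbits of sizes [28, 28, 28, 28, 14, 14, 4, 1].
n − c = 145 − 8 = 137; sign = (−1)^137 = -1.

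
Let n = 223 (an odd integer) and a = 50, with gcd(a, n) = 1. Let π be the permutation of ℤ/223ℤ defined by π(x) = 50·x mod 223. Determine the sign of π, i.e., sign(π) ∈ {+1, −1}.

+1

Orbit of 68 under x↦50x: [68, 55, 74, 132, 133, 183, 7]… (length divides ord_223(50)).
Cycle lengths of π_50 on ℤ/223ℤ: [111, 111, 1]; 3 cycles in total.
223 − 3 = 220 transpositions; sign(π) = (−1)^220 = +1.
Check: (50/223) = +1 by Zolotarev.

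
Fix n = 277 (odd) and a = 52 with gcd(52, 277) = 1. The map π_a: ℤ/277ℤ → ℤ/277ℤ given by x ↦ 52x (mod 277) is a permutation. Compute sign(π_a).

+1

Start at x=264: 264 → 155 → 27 → 19 → 157 → 131 → 164 → … (one orbit).
π_52 has 13 disjoint cycles with lengths [23, 23, 23, 23, 23, 23, 23, 23, 23, 23, 23, 23, 1] on {0,…,276}.
Σ(ℓ_i−1) = 277−13 = 264; sign = (−1)^264 = +1.
Check: (52/277) = +1 by Zolotarev.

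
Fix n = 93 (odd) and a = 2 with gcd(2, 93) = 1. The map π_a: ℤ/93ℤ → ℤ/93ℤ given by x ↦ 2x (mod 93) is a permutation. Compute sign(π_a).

Trace 2: π^k(2) = [2, 4, 8, 16, 32, 64, 35] for k=0..6.
Cycle lengths of π_2 on ℤ/93ℤ: [10, 10, 10, 10, 10, 10, 5, 5, 5, 5, 5, 5, 2, 1]; 14 cycles in total.
n − c = 93 − 14 = 79; sign = (−1)^79 = -1.
Zolotarev: (2|93) = -1, matching the cycle-count sign.

-1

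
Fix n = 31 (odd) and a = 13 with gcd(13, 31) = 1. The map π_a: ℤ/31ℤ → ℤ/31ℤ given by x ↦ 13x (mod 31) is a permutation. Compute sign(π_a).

-1

Start at x=29: 29 → 5 → 3 → 8 → 11 → 19 → 30 → … (one orbit).
π_13 has 2 disjoint cycles with lengths [30, 1] on {0,…,30}.
With 2 cycles on 31 points, sign = (−1)^{31−2} = -1.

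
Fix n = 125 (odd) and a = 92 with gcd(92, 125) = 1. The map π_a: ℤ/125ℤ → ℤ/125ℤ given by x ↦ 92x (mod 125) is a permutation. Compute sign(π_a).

-1

Start at x=7: 7 → 19 → 123 → 66 → 72 → 124 → 33 → … (one orbit).
π_92 has 4 disjoint cycles with lengths [100, 20, 4, 1] on {0,…,124}.
n − c = 125 − 4 = 121; sign = (−1)^121 = -1.
(92|125)_J = -1 (Zolotarev's lemma cross-check).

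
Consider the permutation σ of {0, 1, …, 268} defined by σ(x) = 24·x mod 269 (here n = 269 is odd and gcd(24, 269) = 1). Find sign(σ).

+1

Orbit of 118 under x↦24x: [118, 142, 180, 16, 115, 70, 66]… (length divides ord_269(24)).
π_24 has 5 disjoint cycles with lengths [67, 67, 67, 67, 1] on {0,…,268}.
With 5 cycles on 269 points, sign = (−1)^{269−5} = +1.
The Jacobi symbol (24|269) = +1 (Zolotarev) agrees.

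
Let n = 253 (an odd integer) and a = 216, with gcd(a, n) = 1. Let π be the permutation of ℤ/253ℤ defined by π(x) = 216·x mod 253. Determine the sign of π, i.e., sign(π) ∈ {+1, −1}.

Start at x=196: 196 → 85 → 144 → 238 → 49 → 211 → 36 → … (one orbit).
6 cycles of lengths [110, 110, 11, 11, 10, 1].
n − c = 253 − 6 = 247; sign = (−1)^247 = -1.
Via Zolotarev, sign(π_{216}) = (216|253) = -1.

-1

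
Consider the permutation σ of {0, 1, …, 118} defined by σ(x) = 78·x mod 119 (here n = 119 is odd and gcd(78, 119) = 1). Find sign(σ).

-1

Trace 64: π^k(64) = [64, 113, 8, 29, 1, 78, 15] for k=0..6.
π_78 has 14 disjoint cycles with lengths [16, 16, 16, 16, 16, 16, 16, 1, 1, 1, 1, 1, 1, 1] on {0,…,118}.
n − c = 119 − 14 = 105; sign = (−1)^105 = -1.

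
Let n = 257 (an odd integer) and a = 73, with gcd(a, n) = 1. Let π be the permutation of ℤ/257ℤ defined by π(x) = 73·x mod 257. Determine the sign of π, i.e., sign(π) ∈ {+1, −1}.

+1

Trace 23: π^k(23) = [23, 137, 235, 193, 211, 240, 44] for k=0..6.
π_73 has 5 disjoint cycles with lengths [64, 64, 64, 64, 1] on {0,…,256}.
n − c = 257 − 5 = 252; sign = (−1)^252 = +1.
(73|257)_J = +1 (Zolotarev's lemma cross-check).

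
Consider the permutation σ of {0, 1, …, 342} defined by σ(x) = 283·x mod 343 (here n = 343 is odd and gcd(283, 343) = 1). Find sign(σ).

Trace 120: π^k(120) = [120, 3, 163, 167, 270, 264, 281] for k=0..6.
Decompose π into cycles: lengths [294, 42, 6, 1] (4 cycles, including the fixed point 0).
4 cycles on 343: each ℓ→(−1)^(ℓ−1), product (−1)^339 = -1.
Zolotarev: (283|343) = -1, matching the cycle-count sign.

-1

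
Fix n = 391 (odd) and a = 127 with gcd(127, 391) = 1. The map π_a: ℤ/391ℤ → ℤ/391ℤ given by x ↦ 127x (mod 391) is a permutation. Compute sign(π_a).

+1

Trace 36: π^k(36) = [36, 271, 9, 361, 100, 188, 25] for k=0..6.
π_127 has 9 disjoint cycles with lengths [88, 88, 88, 88, 11, 11, 8, 8, 1] on {0,…,390}.
391 − 9 = 382 transpositions; sign(π) = (−1)^382 = +1.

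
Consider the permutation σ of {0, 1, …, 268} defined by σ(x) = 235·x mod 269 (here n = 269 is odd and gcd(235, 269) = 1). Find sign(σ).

Start at x=190: 190 → 265 → 136 → 218 → 120 → 224 → 185 → … (one orbit).
The orbit structure of x ↦ 235x mod 269: 5 orbits of sizes [67, 67, 67, 67, 1].
269 − 5 = 264 transpositions; sign(π) = (−1)^264 = +1.
Via Zolotarev, sign(π_{235}) = (235|269) = +1.

+1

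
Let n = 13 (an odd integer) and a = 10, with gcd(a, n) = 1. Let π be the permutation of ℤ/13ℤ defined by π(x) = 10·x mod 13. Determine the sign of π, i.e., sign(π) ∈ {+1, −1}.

Orbit of 10 under x↦10x: [10, 9, 12, 3, 4, 1]… (length divides ord_13(10)).
The orbit structure of x ↦ 10x mod 13: 3 orbits of sizes [6, 6, 1].
3 cycles on 13: each ℓ→(−1)^(ℓ−1), product (−1)^10 = +1.
Via Zolotarev, sign(π_{10}) = (10|13) = +1.

+1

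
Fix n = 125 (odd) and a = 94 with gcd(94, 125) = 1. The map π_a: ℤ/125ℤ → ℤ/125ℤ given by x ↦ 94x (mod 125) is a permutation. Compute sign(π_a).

Orbit of 56 under x↦94x: [56, 14, 66, 79, 51, 44, 11]… (length divides ord_125(94)).
The orbit structure of x ↦ 94x mod 125: 7 orbits of sizes [50, 50, 10, 10, 2, 2, 1].
Σ(ℓ_i−1) = 125−7 = 118; sign = (−1)^118 = +1.

+1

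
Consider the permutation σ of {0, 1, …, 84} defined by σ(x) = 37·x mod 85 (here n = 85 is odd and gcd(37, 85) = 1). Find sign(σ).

Orbit of 19 under x↦37x: [19, 23, 1, 37, 9, 78, 81]… (length divides ord_85(37)).
Cycle lengths of π_37 on ℤ/85ℤ: [16, 16, 16, 16, 16, 4, 1]; 7 cycles in total.
sign(π) = (−1)^{n − #cycles} = (−1)^{85−7} = (−1)^78 = +1.
Zolotarev: (37|85) = +1, matching the cycle-count sign.

+1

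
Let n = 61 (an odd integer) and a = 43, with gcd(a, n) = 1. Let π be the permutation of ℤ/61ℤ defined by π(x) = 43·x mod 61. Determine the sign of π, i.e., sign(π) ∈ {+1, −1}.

Trace 36: π^k(36) = [36, 23, 13, 10, 3, 7, 57] for k=0..6.
2 cycles of lengths [60, 1].
With 2 cycles on 61 points, sign = (−1)^{61−2} = -1.

-1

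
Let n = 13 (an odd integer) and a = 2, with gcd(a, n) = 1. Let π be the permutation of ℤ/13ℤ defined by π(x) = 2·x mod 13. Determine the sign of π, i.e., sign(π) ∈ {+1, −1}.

-1

Start at x=9: 9 → 5 → 10 → 7 → 1 → 2 → 4 → … (one orbit).
π_2 has 2 disjoint cycles with lengths [12, 1] on {0,…,12}.
With 2 cycles on 13 points, sign = (−1)^{13−2} = -1.
(2|13)_J = -1 (Zolotarev's lemma cross-check).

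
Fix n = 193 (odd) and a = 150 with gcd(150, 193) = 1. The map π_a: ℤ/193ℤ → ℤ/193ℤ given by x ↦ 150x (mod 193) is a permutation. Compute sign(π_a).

+1

Start at x=9: 9 → 192 → 43 → 81 → 184 → 1 → 150 → … (one orbit).
The orbit structure of x ↦ 150x mod 193: 25 orbits of sizes [8, 8, 8, 8, 8, 8, 8, 8, 8, 8, 8, 8, 8, 8, 8, 8, 8, 8, 8, 8, 8, 8, 8, 8, 1].
Σ(ℓ_i−1) = 193−25 = 168; sign = (−1)^168 = +1.
The Jacobi symbol (150|193) = +1 (Zolotarev) agrees.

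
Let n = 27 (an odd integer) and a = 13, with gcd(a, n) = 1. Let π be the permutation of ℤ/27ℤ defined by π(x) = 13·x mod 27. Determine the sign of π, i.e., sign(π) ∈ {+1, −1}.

+1

Orbit of 16 under x↦13x: [16, 19, 4, 25, 1, 13, 7]… (length divides ord_27(13)).
π_13 has 7 disjoint cycles with lengths [9, 9, 3, 3, 1, 1, 1] on {0,…,26}.
27 − 7 = 20 transpositions; sign(π) = (−1)^20 = +1.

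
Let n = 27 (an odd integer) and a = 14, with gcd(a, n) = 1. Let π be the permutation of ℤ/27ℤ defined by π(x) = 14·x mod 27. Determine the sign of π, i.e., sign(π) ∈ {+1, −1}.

Orbit of 17 under x↦14x: [17, 22, 11, 19, 23, 25, 26]… (length divides ord_27(14)).
4 cycles of lengths [18, 6, 2, 1].
sign(π) = (−1)^{n − #cycles} = (−1)^{27−4} = (−1)^23 = -1.
Zolotarev: (14|27) = -1, matching the cycle-count sign.

-1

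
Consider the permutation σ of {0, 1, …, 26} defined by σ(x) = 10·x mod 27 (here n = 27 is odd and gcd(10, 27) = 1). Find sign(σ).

Trace 1: π^k(1) = [1, 10, 19] for k=0..2.
Decompose π into cycles: lengths [3, 3, 3, 3, 3, 3, 1, 1, 1, 1, 1, 1, 1, 1, 1] (15 cycles, including the fixed point 0).
sign(π) = (−1)^{n − #cycles} = (−1)^{27−15} = (−1)^12 = +1.
(10|27)_J = +1 (Zolotarev's lemma cross-check).

+1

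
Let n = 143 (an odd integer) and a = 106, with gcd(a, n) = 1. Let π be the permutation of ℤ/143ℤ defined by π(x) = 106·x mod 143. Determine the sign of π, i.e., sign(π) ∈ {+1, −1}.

+1

Start at x=138: 138 → 42 → 19 → 12 → 128 → 126 → 57 → … (one orbit).
The orbit structure of x ↦ 106x mod 143: 5 orbits of sizes [60, 60, 12, 10, 1].
n − c = 143 − 5 = 138; sign = (−1)^138 = +1.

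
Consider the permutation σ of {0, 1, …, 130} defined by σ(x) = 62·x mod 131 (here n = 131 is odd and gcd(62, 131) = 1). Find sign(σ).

Orbit of 112 under x↦62x: [112, 1, 62, 45, 39, 60, 52]… (length divides ord_131(62)).
Decompose π into cycles: lengths [13, 13, 13, 13, 13, 13, 13, 13, 13, 13, 1] (11 cycles, including the fixed point 0).
11 cycles on 131: each ℓ→(−1)^(ℓ−1), product (−1)^120 = +1.
Zolotarev: (62|131) = +1, matching the cycle-count sign.

+1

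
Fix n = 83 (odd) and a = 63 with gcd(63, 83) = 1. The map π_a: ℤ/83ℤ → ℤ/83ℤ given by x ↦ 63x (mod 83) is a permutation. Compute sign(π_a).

Orbit of 17 under x↦63x: [17, 75, 77, 37, 7, 26, 61]… (length divides ord_83(63)).
The orbit structure of x ↦ 63x mod 83: 3 orbits of sizes [41, 41, 1].
83 − 3 = 80 transpositions; sign(π) = (−1)^80 = +1.

+1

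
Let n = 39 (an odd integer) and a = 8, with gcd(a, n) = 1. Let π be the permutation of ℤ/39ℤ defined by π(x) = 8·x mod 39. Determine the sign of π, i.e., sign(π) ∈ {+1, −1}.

Orbit of 1 under x↦8x: [1, 8, 25, 5]… (length divides ord_39(8)).
Decompose π into cycles: lengths [4, 4, 4, 4, 4, 4, 4, 4, 4, 2, 1] (11 cycles, including the fixed point 0).
n − c = 39 − 11 = 28; sign = (−1)^28 = +1.

+1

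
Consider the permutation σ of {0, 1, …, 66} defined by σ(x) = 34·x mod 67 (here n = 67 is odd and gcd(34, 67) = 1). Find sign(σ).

Trace 23: π^k(23) = [23, 45, 56, 28, 14, 7, 37] for k=0..6.
Decompose π into cycles: lengths [66, 1] (2 cycles, including the fixed point 0).
Σ(ℓ_i−1) = 67−2 = 65; sign = (−1)^65 = -1.

-1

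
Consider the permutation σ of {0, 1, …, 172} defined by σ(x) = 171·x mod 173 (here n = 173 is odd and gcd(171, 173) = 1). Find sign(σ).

Orbit of 93 under x↦171x: [93, 160, 26, 121, 104, 138, 70]… (length divides ord_173(171)).
Cycle lengths of π_171 on ℤ/173ℤ: [172, 1]; 2 cycles in total.
Σ(ℓ_i−1) = 173−2 = 171; sign = (−1)^171 = -1.

-1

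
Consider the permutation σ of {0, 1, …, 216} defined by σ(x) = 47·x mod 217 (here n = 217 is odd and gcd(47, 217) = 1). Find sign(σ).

-1

Start at x=202: 202 → 163 → 66 → 64 → 187 → 109 → 132 → … (one orbit).
π_47 has 14 disjoint cycles with lengths [30, 30, 30, 30, 30, 30, 6, 5, 5, 5, 5, 5, 5, 1] on {0,…,216}.
14 cycles on 217: each ℓ→(−1)^(ℓ−1), product (−1)^203 = -1.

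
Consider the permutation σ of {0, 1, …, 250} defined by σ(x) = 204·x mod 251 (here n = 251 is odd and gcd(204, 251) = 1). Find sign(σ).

Orbit of 51 under x↦204x: [51, 113, 211, 123, 243, 125, 149]… (length divides ord_251(204)).
π_204 has 11 disjoint cycles with lengths [25, 25, 25, 25, 25, 25, 25, 25, 25, 25, 1] on {0,…,250}.
Σ(ℓ_i−1) = 251−11 = 240; sign = (−1)^240 = +1.

+1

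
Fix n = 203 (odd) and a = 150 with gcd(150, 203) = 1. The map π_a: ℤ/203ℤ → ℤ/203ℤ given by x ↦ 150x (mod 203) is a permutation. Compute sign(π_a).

Start at x=80: 80 → 23 → 202 → 53 → 33 → 78 → 129 → … (one orbit).
Cycle lengths of π_150 on ℤ/203ℤ: [42, 42, 42, 42, 14, 14, 6, 1]; 8 cycles in total.
Σ(ℓ_i−1) = 203−8 = 195; sign = (−1)^195 = -1.
(150|203)_J = -1 (Zolotarev's lemma cross-check).

-1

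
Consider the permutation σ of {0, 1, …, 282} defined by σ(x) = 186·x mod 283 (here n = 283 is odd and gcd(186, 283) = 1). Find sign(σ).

Trace 239: π^k(239) = [239, 23, 33, 195, 46, 66, 107] for k=0..6.
Decompose π into cycles: lengths [282, 1] (2 cycles, including the fixed point 0).
sign(π) = (−1)^{n − #cycles} = (−1)^{283−2} = (−1)^281 = -1.
(186|283)_J = -1 (Zolotarev's lemma cross-check).

-1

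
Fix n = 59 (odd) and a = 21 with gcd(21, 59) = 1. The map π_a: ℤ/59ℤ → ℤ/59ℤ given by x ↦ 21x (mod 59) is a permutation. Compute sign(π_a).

+1

Orbit of 25 under x↦21x: [25, 53, 51, 9, 12, 16, 41]… (length divides ord_59(21)).
Decompose π into cycles: lengths [29, 29, 1] (3 cycles, including the fixed point 0).
n − c = 59 − 3 = 56; sign = (−1)^56 = +1.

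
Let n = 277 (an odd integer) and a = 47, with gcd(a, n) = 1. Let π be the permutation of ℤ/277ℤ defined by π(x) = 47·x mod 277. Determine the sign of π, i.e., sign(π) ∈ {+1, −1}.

Trace 177: π^k(177) = [177, 9, 146, 214, 86, 164, 229] for k=0..6.
Cycle type of π: 138×2 + 1; total 3 cycles.
With 3 cycles on 277 points, sign = (−1)^{277−3} = +1.

+1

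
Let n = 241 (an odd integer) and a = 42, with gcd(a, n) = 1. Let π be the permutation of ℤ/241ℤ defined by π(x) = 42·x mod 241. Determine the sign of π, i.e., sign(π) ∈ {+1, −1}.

Orbit of 214 under x↦42x: [214, 71, 90, 165, 182, 173, 36]… (length divides ord_241(42)).
2 cycles of lengths [240, 1].
241 − 2 = 239 transpositions; sign(π) = (−1)^239 = -1.

-1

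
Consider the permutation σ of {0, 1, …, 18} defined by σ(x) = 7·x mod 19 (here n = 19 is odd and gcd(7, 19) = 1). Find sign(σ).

+1

Start at x=7: 7 → 11 → 1 → 7 (one orbit).
7 cycles of lengths [3, 3, 3, 3, 3, 3, 1].
Σ(ℓ_i−1) = 19−7 = 12; sign = (−1)^12 = +1.
(7|19)_J = +1 (Zolotarev's lemma cross-check).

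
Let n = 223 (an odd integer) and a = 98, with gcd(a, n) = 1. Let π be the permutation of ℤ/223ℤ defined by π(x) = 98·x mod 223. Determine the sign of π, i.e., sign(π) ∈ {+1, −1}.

+1

Trace 1: π^k(1) = [1, 98, 15, 132, 2, 196, 30] for k=0..6.
Decompose π into cycles: lengths [37, 37, 37, 37, 37, 37, 1] (7 cycles, including the fixed point 0).
7 cycles on 223: each ℓ→(−1)^(ℓ−1), product (−1)^216 = +1.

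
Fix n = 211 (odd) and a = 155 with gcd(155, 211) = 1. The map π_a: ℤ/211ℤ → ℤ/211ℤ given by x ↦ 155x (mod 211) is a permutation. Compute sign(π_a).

Orbit of 69 under x↦155x: [69, 145, 109, 15, 4, 198, 95]… (length divides ord_211(155)).
The orbit structure of x ↦ 155x mod 211: 2 orbits of sizes [210, 1].
n − c = 211 − 2 = 209; sign = (−1)^209 = -1.
Zolotarev: (155|211) = -1, matching the cycle-count sign.

-1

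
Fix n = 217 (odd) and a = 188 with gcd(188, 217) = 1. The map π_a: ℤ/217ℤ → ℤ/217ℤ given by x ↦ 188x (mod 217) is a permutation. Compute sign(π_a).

-1

Trace 8: π^k(8) = [8, 202, 1, 188, 190, 132, 78] for k=0..6.
π_188 has 28 disjoint cycles with lengths [10, 10, 10, 10, 10, 10, 10, 10, 10, 10, 10, 10, 10, 10, 10, 10, 10, 10, 5, 5, 5, 5, 5, 5, 2, 2, 2, 1] on {0,…,216}.
n − c = 217 − 28 = 189; sign = (−1)^189 = -1.
The Jacobi symbol (188|217) = -1 (Zolotarev) agrees.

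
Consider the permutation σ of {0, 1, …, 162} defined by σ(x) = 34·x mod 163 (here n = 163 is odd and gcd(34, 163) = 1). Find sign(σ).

+1

Orbit of 119 under x↦34x: [119, 134, 155, 54, 43, 158, 156]… (length divides ord_163(34)).
Decompose π into cycles: lengths [81, 81, 1] (3 cycles, including the fixed point 0).
163 − 3 = 160 transpositions; sign(π) = (−1)^160 = +1.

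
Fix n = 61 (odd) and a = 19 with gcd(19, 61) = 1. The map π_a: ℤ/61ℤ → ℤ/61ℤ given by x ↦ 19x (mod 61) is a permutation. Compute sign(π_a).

+1

Start at x=27: 27 → 25 → 48 → 58 → 4 → 15 → 41 → … (one orbit).
Cycle lengths of π_19 on ℤ/61ℤ: [30, 30, 1]; 3 cycles in total.
n − c = 61 − 3 = 58; sign = (−1)^58 = +1.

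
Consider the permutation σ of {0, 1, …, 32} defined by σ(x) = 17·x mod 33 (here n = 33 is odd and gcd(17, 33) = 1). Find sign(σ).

+1

Start at x=32: 32 → 16 → 8 → 4 → 2 → 1 → 17 → … (one orbit).
Cycle lengths of π_17 on ℤ/33ℤ: [10, 10, 10, 2, 1]; 5 cycles in total.
With 5 cycles on 33 points, sign = (−1)^{33−5} = +1.
(17|33)_J = +1 (Zolotarev's lemma cross-check).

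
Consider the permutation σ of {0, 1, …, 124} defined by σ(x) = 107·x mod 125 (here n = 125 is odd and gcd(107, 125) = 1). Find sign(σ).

-1

Orbit of 68 under x↦107x: [68, 26, 32, 49, 118, 1, 107]… (length divides ord_125(107)).
Decompose π into cycles: lengths [20, 20, 20, 20, 20, 4, 4, 4, 4, 4, 4, 1] (12 cycles, including the fixed point 0).
125 − 12 = 113 transpositions; sign(π) = (−1)^113 = -1.
Via Zolotarev, sign(π_{107}) = (107|125) = -1.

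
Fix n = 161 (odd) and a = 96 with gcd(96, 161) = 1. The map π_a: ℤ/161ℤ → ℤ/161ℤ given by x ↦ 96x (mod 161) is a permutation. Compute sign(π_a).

Start at x=12: 12 → 25 → 146 → 9 → 59 → 29 → 47 → … (one orbit).
Decompose π into cycles: lengths [66, 66, 11, 11, 6, 1] (6 cycles, including the fixed point 0).
6 cycles on 161: each ℓ→(−1)^(ℓ−1), product (−1)^155 = -1.

-1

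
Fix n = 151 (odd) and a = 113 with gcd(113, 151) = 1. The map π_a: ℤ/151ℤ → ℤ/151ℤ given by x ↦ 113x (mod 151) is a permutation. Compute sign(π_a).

Start at x=150: 150 → 38 → 66 → 59 → 23 → 32 → 143 → … (one orbit).
6 cycles of lengths [30, 30, 30, 30, 30, 1].
Σ(ℓ_i−1) = 151−6 = 145; sign = (−1)^145 = -1.
Zolotarev: (113|151) = -1, matching the cycle-count sign.

-1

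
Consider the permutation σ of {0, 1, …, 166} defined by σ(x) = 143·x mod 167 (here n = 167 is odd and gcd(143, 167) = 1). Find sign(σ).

Trace 119: π^k(119) = [119, 150, 74, 61, 39, 66, 86] for k=0..6.
Cycle type of π: 166 + 1; total 2 cycles.
167 − 2 = 165 transpositions; sign(π) = (−1)^165 = -1.

-1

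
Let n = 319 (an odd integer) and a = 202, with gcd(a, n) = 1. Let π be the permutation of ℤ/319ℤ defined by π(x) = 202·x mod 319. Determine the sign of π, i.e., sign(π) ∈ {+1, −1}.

Start at x=202: 202 → 291 → 86 → 146 → 144 → 59 → 115 → … (one orbit).
Cycle type of π: 10×28 + 5×2 + 2×14 + 1; total 45 cycles.
319 − 45 = 274 transpositions; sign(π) = (−1)^274 = +1.
(202|319)_J = +1 (Zolotarev's lemma cross-check).

+1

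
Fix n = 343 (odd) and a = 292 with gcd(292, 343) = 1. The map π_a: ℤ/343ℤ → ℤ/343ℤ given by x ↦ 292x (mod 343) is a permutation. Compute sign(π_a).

-1

Trace 47: π^k(47) = [47, 4, 139, 114, 17, 162, 313] for k=0..6.
The orbit structure of x ↦ 292x mod 343: 4 orbits of sizes [294, 42, 6, 1].
With 4 cycles on 343 points, sign = (−1)^{343−4} = -1.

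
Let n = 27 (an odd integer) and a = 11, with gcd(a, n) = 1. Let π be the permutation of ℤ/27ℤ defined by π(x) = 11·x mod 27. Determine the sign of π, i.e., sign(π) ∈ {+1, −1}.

-1

Start at x=1: 1 → 11 → 13 → 8 → 7 → 23 → 10 → … (one orbit).
The orbit structure of x ↦ 11x mod 27: 4 orbits of sizes [18, 6, 2, 1].
sign(π) = (−1)^{n − #cycles} = (−1)^{27−4} = (−1)^23 = -1.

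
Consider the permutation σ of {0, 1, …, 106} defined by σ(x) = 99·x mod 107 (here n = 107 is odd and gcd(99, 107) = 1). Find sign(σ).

Orbit of 81 under x↦99x: [81, 101, 48, 44, 76, 34, 49]… (length divides ord_107(99)).
π_99 has 3 disjoint cycles with lengths [53, 53, 1] on {0,…,106}.
n − c = 107 − 3 = 104; sign = (−1)^104 = +1.
Check: (99/107) = +1 by Zolotarev.

+1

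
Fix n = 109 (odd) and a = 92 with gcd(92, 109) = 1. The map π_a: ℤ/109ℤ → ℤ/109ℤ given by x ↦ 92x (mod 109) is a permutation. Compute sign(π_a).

-1

Start at x=4: 4 → 41 → 66 → 77 → 108 → 17 → 38 → … (one orbit).
Cycle type of π: 36×3 + 1; total 4 cycles.
sign(π) = (−1)^{n − #cycles} = (−1)^{109−4} = (−1)^105 = -1.
Check: (92/109) = -1 by Zolotarev.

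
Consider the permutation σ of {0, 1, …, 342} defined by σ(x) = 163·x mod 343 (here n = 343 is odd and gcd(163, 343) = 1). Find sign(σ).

+1

Trace 135: π^k(135) = [135, 53, 64, 142, 165, 141, 2] for k=0..6.
7 cycles of lengths [147, 147, 21, 21, 3, 3, 1].
With 7 cycles on 343 points, sign = (−1)^{343−7} = +1.
(163|343)_J = +1 (Zolotarev's lemma cross-check).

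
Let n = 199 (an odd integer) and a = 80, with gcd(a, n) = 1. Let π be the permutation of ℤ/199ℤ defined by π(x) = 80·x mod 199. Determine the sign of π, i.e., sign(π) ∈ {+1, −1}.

+1

Orbit of 40 under x↦80x: [40, 16, 86, 114, 165, 66, 106]… (length divides ord_199(80)).
Cycle type of π: 99×2 + 1; total 3 cycles.
3 cycles on 199: each ℓ→(−1)^(ℓ−1), product (−1)^196 = +1.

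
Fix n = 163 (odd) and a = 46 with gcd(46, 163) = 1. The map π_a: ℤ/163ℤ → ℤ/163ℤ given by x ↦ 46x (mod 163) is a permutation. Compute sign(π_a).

+1

Orbit of 53 under x↦46x: [53, 156, 4, 21, 151, 100, 36]… (length divides ord_163(46)).
3 cycles of lengths [81, 81, 1].
163 − 3 = 160 transpositions; sign(π) = (−1)^160 = +1.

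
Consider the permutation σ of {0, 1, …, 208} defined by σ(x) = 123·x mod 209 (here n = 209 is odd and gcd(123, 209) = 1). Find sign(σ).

-1

Trace 172: π^k(172) = [172, 47, 138, 45, 101, 92, 30] for k=0..6.
Cycle type of π: 90×2 + 10 + 9×2 + 1; total 6 cycles.
6 cycles on 209: each ℓ→(−1)^(ℓ−1), product (−1)^203 = -1.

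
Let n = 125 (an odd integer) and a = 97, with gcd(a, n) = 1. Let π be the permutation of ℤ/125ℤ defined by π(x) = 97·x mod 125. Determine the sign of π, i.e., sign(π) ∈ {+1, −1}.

-1

Start at x=94: 94 → 118 → 71 → 12 → 39 → 33 → 76 → … (one orbit).
Cycle lengths of π_97 on ℤ/125ℤ: [100, 20, 4, 1]; 4 cycles in total.
sign(π) = (−1)^{n − #cycles} = (−1)^{125−4} = (−1)^121 = -1.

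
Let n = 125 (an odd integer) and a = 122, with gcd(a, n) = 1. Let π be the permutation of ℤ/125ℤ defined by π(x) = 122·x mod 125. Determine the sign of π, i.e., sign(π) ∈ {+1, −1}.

Trace 6: π^k(6) = [6, 107, 54, 88, 111, 42, 124] for k=0..6.
The orbit structure of x ↦ 122x mod 125: 4 orbits of sizes [100, 20, 4, 1].
Σ(ℓ_i−1) = 125−4 = 121; sign = (−1)^121 = -1.

-1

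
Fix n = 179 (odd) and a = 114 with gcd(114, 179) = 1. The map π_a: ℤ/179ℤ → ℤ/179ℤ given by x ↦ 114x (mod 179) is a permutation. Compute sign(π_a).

-1

Trace 45: π^k(45) = [45, 118, 27, 35, 52, 21, 67] for k=0..6.
The orbit structure of x ↦ 114x mod 179: 2 orbits of sizes [178, 1].
sign(π) = (−1)^{n − #cycles} = (−1)^{179−2} = (−1)^177 = -1.
Via Zolotarev, sign(π_{114}) = (114|179) = -1.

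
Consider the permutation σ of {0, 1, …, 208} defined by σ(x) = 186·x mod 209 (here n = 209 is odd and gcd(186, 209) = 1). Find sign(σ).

+1

Trace 23: π^k(23) = [23, 98, 45, 10, 188, 65, 177] for k=0..6.
17 cycles of lengths [18, 18, 18, 18, 18, 18, 18, 18, 18, 18, 18, 2, 2, 2, 2, 2, 1].
Σ(ℓ_i−1) = 209−17 = 192; sign = (−1)^192 = +1.
The Jacobi symbol (186|209) = +1 (Zolotarev) agrees.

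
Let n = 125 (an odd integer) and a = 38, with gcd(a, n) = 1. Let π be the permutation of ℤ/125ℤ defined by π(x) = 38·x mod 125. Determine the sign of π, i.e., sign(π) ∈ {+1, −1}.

-1

Start at x=54: 54 → 52 → 101 → 88 → 94 → 72 → 111 → … (one orbit).
Cycle type of π: 100 + 20 + 4 + 1; total 4 cycles.
Σ(ℓ_i−1) = 125−4 = 121; sign = (−1)^121 = -1.
(38|125)_J = -1 (Zolotarev's lemma cross-check).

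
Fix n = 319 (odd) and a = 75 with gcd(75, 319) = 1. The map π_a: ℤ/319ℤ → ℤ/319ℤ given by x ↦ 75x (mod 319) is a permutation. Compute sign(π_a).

Start at x=202: 202 → 157 → 291 → 133 → 86 → 70 → 146 → … (one orbit).
Decompose π into cycles: lengths [20, 20, 20, 20, 20, 20, 20, 20, 20, 20, 20, 20, 20, 20, 5, 5, 4, 4, 4, 4, 4, 4, 4, 1] (24 cycles, including the fixed point 0).
Σ(ℓ_i−1) = 319−24 = 295; sign = (−1)^295 = -1.

-1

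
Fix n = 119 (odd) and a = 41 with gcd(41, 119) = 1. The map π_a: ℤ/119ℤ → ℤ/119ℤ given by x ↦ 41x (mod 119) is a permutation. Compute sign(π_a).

Orbit of 6 under x↦41x: [6, 8, 90, 1, 41, 15, 20]… (length divides ord_119(41)).
Cycle type of π: 16×7 + 2×3 + 1; total 11 cycles.
119 − 11 = 108 transpositions; sign(π) = (−1)^108 = +1.
(41|119)_J = +1 (Zolotarev's lemma cross-check).

+1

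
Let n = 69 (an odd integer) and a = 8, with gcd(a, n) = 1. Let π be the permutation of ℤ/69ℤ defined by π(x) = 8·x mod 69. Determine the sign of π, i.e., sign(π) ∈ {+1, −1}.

-1

Start at x=16: 16 → 59 → 58 → 50 → 55 → 26 → 1 → … (one orbit).
Cycle type of π: 22×2 + 11×2 + 2 + 1; total 6 cycles.
69 − 6 = 63 transpositions; sign(π) = (−1)^63 = -1.
Check: (8/69) = -1 by Zolotarev.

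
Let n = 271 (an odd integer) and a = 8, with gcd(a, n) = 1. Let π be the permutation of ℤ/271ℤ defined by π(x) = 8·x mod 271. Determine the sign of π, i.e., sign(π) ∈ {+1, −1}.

Orbit of 1 under x↦8x: [1, 8, 64, 241, 31, 248, 87]… (length divides ord_271(8)).
Cycle lengths of π_8 on ℤ/271ℤ: [45, 45, 45, 45, 45, 45, 1]; 7 cycles in total.
sign(π) = (−1)^{n − #cycles} = (−1)^{271−7} = (−1)^264 = +1.

+1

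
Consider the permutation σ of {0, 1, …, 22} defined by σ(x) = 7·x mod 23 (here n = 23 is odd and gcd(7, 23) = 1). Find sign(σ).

Orbit of 8 under x↦7x: [8, 10, 1, 7, 3, 21, 9]… (length divides ord_23(7)).
2 cycles of lengths [22, 1].
Σ(ℓ_i−1) = 23−2 = 21; sign = (−1)^21 = -1.

-1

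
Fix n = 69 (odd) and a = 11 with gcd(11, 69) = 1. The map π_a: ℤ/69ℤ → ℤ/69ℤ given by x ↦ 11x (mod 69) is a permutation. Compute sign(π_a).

Trace 55: π^k(55) = [55, 53, 31, 65, 25, 68, 58] for k=0..6.
The orbit structure of x ↦ 11x mod 69: 5 orbits of sizes [22, 22, 22, 2, 1].
sign(π) = (−1)^{n − #cycles} = (−1)^{69−5} = (−1)^64 = +1.

+1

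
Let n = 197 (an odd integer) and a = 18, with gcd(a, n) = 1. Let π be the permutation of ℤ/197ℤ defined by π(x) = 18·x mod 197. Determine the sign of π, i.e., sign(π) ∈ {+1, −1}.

Trace 3: π^k(3) = [3, 54, 184, 160, 122, 29, 128] for k=0..6.
Cycle lengths of π_18 on ℤ/197ℤ: [196, 1]; 2 cycles in total.
2 cycles on 197: each ℓ→(−1)^(ℓ−1), product (−1)^195 = -1.

-1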